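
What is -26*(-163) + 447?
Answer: 4685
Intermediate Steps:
-26*(-163) + 447 = 4238 + 447 = 4685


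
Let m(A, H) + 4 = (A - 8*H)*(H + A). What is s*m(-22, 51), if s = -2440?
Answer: 30436560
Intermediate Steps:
m(A, H) = -4 + (A + H)*(A - 8*H) (m(A, H) = -4 + (A - 8*H)*(H + A) = -4 + (A - 8*H)*(A + H) = -4 + (A + H)*(A - 8*H))
s*m(-22, 51) = -2440*(-4 + (-22)² - 8*51² - 7*(-22)*51) = -2440*(-4 + 484 - 8*2601 + 7854) = -2440*(-4 + 484 - 20808 + 7854) = -2440*(-12474) = 30436560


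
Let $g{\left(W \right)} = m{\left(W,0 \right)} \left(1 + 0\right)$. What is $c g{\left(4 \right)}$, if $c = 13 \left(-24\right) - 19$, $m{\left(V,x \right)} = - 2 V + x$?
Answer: $2648$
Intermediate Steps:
$m{\left(V,x \right)} = x - 2 V$
$c = -331$ ($c = -312 - 19 = -331$)
$g{\left(W \right)} = - 2 W$ ($g{\left(W \right)} = \left(0 - 2 W\right) \left(1 + 0\right) = - 2 W 1 = - 2 W$)
$c g{\left(4 \right)} = - 331 \left(\left(-2\right) 4\right) = \left(-331\right) \left(-8\right) = 2648$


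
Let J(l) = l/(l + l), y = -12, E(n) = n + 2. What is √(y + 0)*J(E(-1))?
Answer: I*√3 ≈ 1.732*I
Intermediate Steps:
E(n) = 2 + n
J(l) = ½ (J(l) = l/((2*l)) = l*(1/(2*l)) = ½)
√(y + 0)*J(E(-1)) = √(-12 + 0)*(½) = √(-12)*(½) = (2*I*√3)*(½) = I*√3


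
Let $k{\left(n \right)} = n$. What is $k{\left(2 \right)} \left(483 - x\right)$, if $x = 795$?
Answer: $-624$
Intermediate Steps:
$k{\left(2 \right)} \left(483 - x\right) = 2 \left(483 - 795\right) = 2 \left(-312\right) = -624$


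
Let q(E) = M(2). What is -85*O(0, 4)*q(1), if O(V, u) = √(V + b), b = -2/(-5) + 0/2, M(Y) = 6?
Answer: -102*√10 ≈ -322.55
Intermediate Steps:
q(E) = 6
b = ⅖ (b = -2*(-⅕) + 0*(½) = ⅖ + 0 = ⅖ ≈ 0.40000)
O(V, u) = √(⅖ + V) (O(V, u) = √(V + ⅖) = √(⅖ + V))
-85*O(0, 4)*q(1) = -85*√(10 + 25*0)/5*6 = -85*√(10 + 0)/5*6 = -85*√10/5*6 = -102*√10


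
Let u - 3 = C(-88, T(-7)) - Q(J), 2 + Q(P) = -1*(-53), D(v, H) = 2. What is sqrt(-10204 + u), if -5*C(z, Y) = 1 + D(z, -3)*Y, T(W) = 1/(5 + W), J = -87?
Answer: 2*I*sqrt(2563) ≈ 101.25*I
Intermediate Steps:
Q(P) = 51 (Q(P) = -2 - 1*(-53) = -2 + 53 = 51)
C(z, Y) = -1/5 - 2*Y/5 (C(z, Y) = -(1 + 2*Y)/5 = -1/5 - 2*Y/5)
u = -48 (u = 3 + ((-1/5 - 2/(5*(5 - 7))) - 1*51) = 3 + ((-1/5 - 2/5/(-2)) - 51) = 3 + ((-1/5 - 2/5*(-1/2)) - 51) = 3 + ((-1/5 + 1/5) - 51) = 3 + (0 - 51) = 3 - 51 = -48)
sqrt(-10204 + u) = sqrt(-10204 - 48) = sqrt(-10252) = 2*I*sqrt(2563)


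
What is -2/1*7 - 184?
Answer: -198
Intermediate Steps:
-2/1*7 - 184 = -2*1*7 - 184 = -2*7 - 184 = -14 - 184 = -198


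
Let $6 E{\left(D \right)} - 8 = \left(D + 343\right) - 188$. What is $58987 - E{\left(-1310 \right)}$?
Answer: $\frac{355069}{6} \approx 59178.0$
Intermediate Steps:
$E{\left(D \right)} = \frac{163}{6} + \frac{D}{6}$ ($E{\left(D \right)} = \frac{4}{3} + \frac{\left(D + 343\right) - 188}{6} = \frac{4}{3} + \frac{\left(343 + D\right) - 188}{6} = \frac{4}{3} + \frac{155 + D}{6} = \frac{4}{3} + \left(\frac{155}{6} + \frac{D}{6}\right) = \frac{163}{6} + \frac{D}{6}$)
$58987 - E{\left(-1310 \right)} = 58987 - \left(\frac{163}{6} + \frac{1}{6} \left(-1310\right)\right) = 58987 - \left(\frac{163}{6} - \frac{655}{3}\right) = 58987 - - \frac{1147}{6} = 58987 + \frac{1147}{6} = \frac{355069}{6}$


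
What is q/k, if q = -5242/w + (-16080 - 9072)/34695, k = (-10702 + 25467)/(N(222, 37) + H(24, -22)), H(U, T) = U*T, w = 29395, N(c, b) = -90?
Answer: 12651342092/334627241925 ≈ 0.037807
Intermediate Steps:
H(U, T) = T*U
k = -14765/618 (k = (-10702 + 25467)/(-90 - 22*24) = 14765/(-90 - 528) = 14765/(-618) = 14765*(-1/618) = -14765/618 ≈ -23.892)
q = -61414282/67990635 (q = -5242/29395 + (-16080 - 9072)/34695 = -5242*1/29395 - 25152*1/34695 = -5242/29395 - 8384/11565 = -61414282/67990635 ≈ -0.90328)
q/k = -61414282/(67990635*(-14765/618)) = -61414282/67990635*(-618/14765) = 12651342092/334627241925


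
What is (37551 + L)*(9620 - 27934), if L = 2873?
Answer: -740325136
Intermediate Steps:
(37551 + L)*(9620 - 27934) = (37551 + 2873)*(9620 - 27934) = 40424*(-18314) = -740325136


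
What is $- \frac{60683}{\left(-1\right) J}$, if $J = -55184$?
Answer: $- \frac{60683}{55184} \approx -1.0996$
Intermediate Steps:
$- \frac{60683}{\left(-1\right) J} = - \frac{60683}{\left(-1\right) \left(-55184\right)} = - \frac{60683}{55184}$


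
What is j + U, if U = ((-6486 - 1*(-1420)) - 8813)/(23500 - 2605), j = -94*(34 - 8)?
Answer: -51081259/20895 ≈ -2444.7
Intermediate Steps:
j = -2444 (j = -94*26 = -2444)
U = -13879/20895 (U = ((-6486 + 1420) - 8813)/20895 = (-5066 - 8813)*(1/20895) = -13879*1/20895 = -13879/20895 ≈ -0.66423)
j + U = -2444 - 13879/20895 = -51081259/20895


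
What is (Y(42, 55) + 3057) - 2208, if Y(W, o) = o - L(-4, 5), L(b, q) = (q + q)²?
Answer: 804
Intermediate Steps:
L(b, q) = 4*q² (L(b, q) = (2*q)² = 4*q²)
Y(W, o) = -100 + o (Y(W, o) = o - 4*5² = o - 4*25 = o - 1*100 = o - 100 = -100 + o)
(Y(42, 55) + 3057) - 2208 = ((-100 + 55) + 3057) - 2208 = (-45 + 3057) - 2208 = 3012 - 2208 = 804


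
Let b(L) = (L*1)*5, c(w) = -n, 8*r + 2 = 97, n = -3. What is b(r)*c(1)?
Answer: 1425/8 ≈ 178.13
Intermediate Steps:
r = 95/8 (r = -¼ + (⅛)*97 = -¼ + 97/8 = 95/8 ≈ 11.875)
c(w) = 3 (c(w) = -1*(-3) = 3)
b(L) = 5*L (b(L) = L*5 = 5*L)
b(r)*c(1) = (5*(95/8))*3 = (475/8)*3 = 1425/8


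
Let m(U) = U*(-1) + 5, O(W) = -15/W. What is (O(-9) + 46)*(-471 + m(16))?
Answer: -68926/3 ≈ -22975.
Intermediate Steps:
m(U) = 5 - U (m(U) = -U + 5 = 5 - U)
(O(-9) + 46)*(-471 + m(16)) = (-15/(-9) + 46)*(-471 + (5 - 1*16)) = (-15*(-1/9) + 46)*(-471 + (5 - 16)) = (5/3 + 46)*(-471 - 11) = (143/3)*(-482) = -68926/3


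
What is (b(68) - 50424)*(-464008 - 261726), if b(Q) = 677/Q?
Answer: 1243964320385/34 ≈ 3.6587e+10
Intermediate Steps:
(b(68) - 50424)*(-464008 - 261726) = (677/68 - 50424)*(-464008 - 261726) = (677*(1/68) - 50424)*(-725734) = (677/68 - 50424)*(-725734) = -3428155/68*(-725734) = 1243964320385/34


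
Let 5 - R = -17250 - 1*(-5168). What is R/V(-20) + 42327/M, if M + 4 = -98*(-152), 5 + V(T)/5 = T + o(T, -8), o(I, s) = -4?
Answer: -57954063/719780 ≈ -80.516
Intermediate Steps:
R = 12087 (R = 5 - (-17250 - 1*(-5168)) = 5 - (-17250 + 5168) = 5 - 1*(-12082) = 5 + 12082 = 12087)
V(T) = -45 + 5*T (V(T) = -25 + 5*(T - 4) = -25 + 5*(-4 + T) = -25 + (-20 + 5*T) = -45 + 5*T)
M = 14892 (M = -4 - 98*(-152) = -4 + 14896 = 14892)
R/V(-20) + 42327/M = 12087/(-45 + 5*(-20)) + 42327/14892 = 12087/(-45 - 100) + 42327*(1/14892) = 12087/(-145) + 14109/4964 = 12087*(-1/145) + 14109/4964 = -12087/145 + 14109/4964 = -57954063/719780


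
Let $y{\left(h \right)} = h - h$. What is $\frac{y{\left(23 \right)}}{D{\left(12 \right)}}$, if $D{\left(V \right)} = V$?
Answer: $0$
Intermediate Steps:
$y{\left(h \right)} = 0$
$\frac{y{\left(23 \right)}}{D{\left(12 \right)}} = \frac{0}{12} = 0 \cdot \frac{1}{12} = 0$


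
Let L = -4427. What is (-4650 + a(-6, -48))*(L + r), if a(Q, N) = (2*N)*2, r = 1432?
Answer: 14501790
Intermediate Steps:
a(Q, N) = 4*N
(-4650 + a(-6, -48))*(L + r) = (-4650 + 4*(-48))*(-4427 + 1432) = (-4650 - 192)*(-2995) = -4842*(-2995) = 14501790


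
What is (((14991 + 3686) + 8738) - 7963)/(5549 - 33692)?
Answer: -6484/9381 ≈ -0.69118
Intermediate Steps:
(((14991 + 3686) + 8738) - 7963)/(5549 - 33692) = ((18677 + 8738) - 7963)/(-28143) = (27415 - 7963)*(-1/28143) = 19452*(-1/28143) = -6484/9381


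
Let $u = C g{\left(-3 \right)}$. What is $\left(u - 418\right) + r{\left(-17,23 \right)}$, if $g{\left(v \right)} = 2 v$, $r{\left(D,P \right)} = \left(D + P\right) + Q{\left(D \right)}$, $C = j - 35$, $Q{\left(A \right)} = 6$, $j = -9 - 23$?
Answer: $-4$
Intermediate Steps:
$j = -32$ ($j = -9 - 23 = -32$)
$C = -67$ ($C = -32 - 35 = -67$)
$r{\left(D,P \right)} = 6 + D + P$ ($r{\left(D,P \right)} = \left(D + P\right) + 6 = 6 + D + P$)
$u = 402$ ($u = - 67 \cdot 2 \left(-3\right) = \left(-67\right) \left(-6\right) = 402$)
$\left(u - 418\right) + r{\left(-17,23 \right)} = \left(402 - 418\right) + \left(6 - 17 + 23\right) = -16 + 12 = -4$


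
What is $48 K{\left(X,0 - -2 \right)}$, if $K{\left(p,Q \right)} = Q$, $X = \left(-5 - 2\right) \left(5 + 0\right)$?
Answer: $96$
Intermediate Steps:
$X = -35$ ($X = \left(-7\right) 5 = -35$)
$48 K{\left(X,0 - -2 \right)} = 48 \left(0 - -2\right) = 48 \left(0 + 2\right) = 48 \cdot 2 = 96$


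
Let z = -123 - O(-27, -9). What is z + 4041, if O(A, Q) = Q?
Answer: 3927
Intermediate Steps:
z = -114 (z = -123 - 1*(-9) = -123 + 9 = -114)
z + 4041 = -114 + 4041 = 3927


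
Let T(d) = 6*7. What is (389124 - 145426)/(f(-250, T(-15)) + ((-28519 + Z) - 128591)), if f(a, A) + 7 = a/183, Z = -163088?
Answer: -44596734/58597765 ≈ -0.76107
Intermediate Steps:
T(d) = 42
f(a, A) = -7 + a/183
(389124 - 145426)/(f(-250, T(-15)) + ((-28519 + Z) - 128591)) = (389124 - 145426)/((-7 + (1/183)*(-250)) + ((-28519 - 163088) - 128591)) = 243698/((-7 - 250/183) + (-191607 - 128591)) = 243698/(-1531/183 - 320198) = 243698/(-58597765/183) = 243698*(-183/58597765) = -44596734/58597765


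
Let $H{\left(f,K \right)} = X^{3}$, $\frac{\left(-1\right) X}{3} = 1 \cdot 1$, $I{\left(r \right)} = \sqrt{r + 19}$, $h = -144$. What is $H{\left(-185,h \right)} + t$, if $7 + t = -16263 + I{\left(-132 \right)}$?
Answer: $-16297 + i \sqrt{113} \approx -16297.0 + 10.63 i$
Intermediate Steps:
$I{\left(r \right)} = \sqrt{19 + r}$
$X = -3$ ($X = - 3 \cdot 1 \cdot 1 = \left(-3\right) 1 = -3$)
$H{\left(f,K \right)} = -27$ ($H{\left(f,K \right)} = \left(-3\right)^{3} = -27$)
$t = -16270 + i \sqrt{113}$ ($t = -7 - \left(16263 - \sqrt{19 - 132}\right) = -7 - \left(16263 - \sqrt{-113}\right) = -7 - \left(16263 - i \sqrt{113}\right) = -16270 + i \sqrt{113} \approx -16270.0 + 10.63 i$)
$H{\left(-185,h \right)} + t = -27 - \left(16270 - i \sqrt{113}\right) = -16297 + i \sqrt{113}$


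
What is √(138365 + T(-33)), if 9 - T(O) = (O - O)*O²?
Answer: √138374 ≈ 371.99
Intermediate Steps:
T(O) = 9 (T(O) = 9 - (O - O)*O² = 9 - 0*O² = 9 - 1*0 = 9 + 0 = 9)
√(138365 + T(-33)) = √(138365 + 9) = √138374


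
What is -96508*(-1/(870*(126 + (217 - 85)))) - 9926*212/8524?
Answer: -29469452333/119581065 ≈ -246.44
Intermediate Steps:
-96508*(-1/(870*(126 + (217 - 85)))) - 9926*212/8524 = -96508*(-1/(870*(126 + 132))) - 2104312*1/8524 = -96508/(258*(-870)) - 526078/2131 = -96508/(-224460) - 526078/2131 = -96508*(-1/224460) - 526078/2131 = 24127/56115 - 526078/2131 = -29469452333/119581065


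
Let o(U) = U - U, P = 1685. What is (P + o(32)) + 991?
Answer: 2676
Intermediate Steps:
o(U) = 0
(P + o(32)) + 991 = (1685 + 0) + 991 = 1685 + 991 = 2676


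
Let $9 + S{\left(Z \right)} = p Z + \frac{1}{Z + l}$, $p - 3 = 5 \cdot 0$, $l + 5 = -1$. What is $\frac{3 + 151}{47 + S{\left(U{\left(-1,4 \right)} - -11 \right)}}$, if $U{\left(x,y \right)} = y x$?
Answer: $\frac{77}{30} \approx 2.5667$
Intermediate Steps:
$l = -6$ ($l = -5 - 1 = -6$)
$p = 3$ ($p = 3 + 5 \cdot 0 = 3 + 0 = 3$)
$U{\left(x,y \right)} = x y$
$S{\left(Z \right)} = -9 + \frac{1}{-6 + Z} + 3 Z$ ($S{\left(Z \right)} = -9 + \left(3 Z + \frac{1}{Z - 6}\right) = -9 + \left(3 Z + \frac{1}{-6 + Z}\right) = -9 + \left(\frac{1}{-6 + Z} + 3 Z\right) = -9 + \frac{1}{-6 + Z} + 3 Z$)
$\frac{3 + 151}{47 + S{\left(U{\left(-1,4 \right)} - -11 \right)}} = \frac{3 + 151}{47 + \frac{55 - 27 \left(\left(-1\right) 4 - -11\right) + 3 \left(\left(-1\right) 4 - -11\right)^{2}}{-6 - -7}} = \frac{154}{47 + \frac{55 - 27 \left(-4 + 11\right) + 3 \left(-4 + 11\right)^{2}}{-6 + \left(-4 + 11\right)}} = \frac{154}{47 + \frac{55 - 189 + 3 \cdot 7^{2}}{-6 + 7}} = \frac{154}{47 + \frac{55 - 189 + 3 \cdot 49}{1}} = \frac{154}{47 + 1 \left(55 - 189 + 147\right)} = \frac{154}{47 + 1 \cdot 13} = \frac{154}{47 + 13} = \frac{154}{60} = 154 \cdot \frac{1}{60} = \frac{77}{30}$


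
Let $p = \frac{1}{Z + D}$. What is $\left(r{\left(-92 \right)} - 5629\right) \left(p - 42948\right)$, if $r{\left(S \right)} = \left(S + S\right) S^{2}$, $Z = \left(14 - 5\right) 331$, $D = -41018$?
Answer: $\frac{2553479663293865}{38039} \approx 6.7128 \cdot 10^{10}$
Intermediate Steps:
$Z = 2979$ ($Z = 9 \cdot 331 = 2979$)
$p = - \frac{1}{38039}$ ($p = \frac{1}{2979 - 41018} = \frac{1}{-38039} = - \frac{1}{38039} \approx -2.6289 \cdot 10^{-5}$)
$r{\left(S \right)} = 2 S^{3}$ ($r{\left(S \right)} = 2 S S^{2} = 2 S^{3}$)
$\left(r{\left(-92 \right)} - 5629\right) \left(p - 42948\right) = \left(2 \left(-92\right)^{3} - 5629\right) \left(- \frac{1}{38039} - 42948\right) = \left(2 \left(-778688\right) - 5629\right) \left(- \frac{1633698973}{38039}\right) = \left(-1557376 - 5629\right) \left(- \frac{1633698973}{38039}\right) = \left(-1563005\right) \left(- \frac{1633698973}{38039}\right) = \frac{2553479663293865}{38039}$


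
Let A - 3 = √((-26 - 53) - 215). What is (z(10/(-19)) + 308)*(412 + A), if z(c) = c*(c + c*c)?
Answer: 877090880/6859 + 14794304*I*√6/6859 ≈ 1.2787e+5 + 5283.4*I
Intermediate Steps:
z(c) = c*(c + c²)
A = 3 + 7*I*√6 (A = 3 + √((-26 - 53) - 215) = 3 + √(-79 - 215) = 3 + √(-294) = 3 + 7*I*√6 ≈ 3.0 + 17.146*I)
(z(10/(-19)) + 308)*(412 + A) = ((10/(-19))²*(1 + 10/(-19)) + 308)*(412 + (3 + 7*I*√6)) = ((10*(-1/19))²*(1 + 10*(-1/19)) + 308)*(415 + 7*I*√6) = ((-10/19)²*(1 - 10/19) + 308)*(415 + 7*I*√6) = ((100/361)*(9/19) + 308)*(415 + 7*I*√6) = (900/6859 + 308)*(415 + 7*I*√6) = 2113472*(415 + 7*I*√6)/6859 = 877090880/6859 + 14794304*I*√6/6859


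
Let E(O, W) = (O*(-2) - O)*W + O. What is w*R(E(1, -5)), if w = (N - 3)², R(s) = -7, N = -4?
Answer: -343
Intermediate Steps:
E(O, W) = O - 3*O*W (E(O, W) = (-2*O - O)*W + O = (-3*O)*W + O = -3*O*W + O = O - 3*O*W)
w = 49 (w = (-4 - 3)² = (-7)² = 49)
w*R(E(1, -5)) = 49*(-7) = -343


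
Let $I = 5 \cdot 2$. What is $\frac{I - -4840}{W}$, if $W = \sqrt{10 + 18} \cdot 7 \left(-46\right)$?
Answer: $- \frac{2425 \sqrt{7}}{2254} \approx -2.8465$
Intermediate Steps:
$I = 10$
$W = - 644 \sqrt{7}$ ($W = \sqrt{28} \cdot 7 \left(-46\right) = 2 \sqrt{7} \cdot 7 \left(-46\right) = 14 \sqrt{7} \left(-46\right) = - 644 \sqrt{7} \approx -1703.9$)
$\frac{I - -4840}{W} = \frac{10 - -4840}{\left(-644\right) \sqrt{7}} = \left(10 + 4840\right) \left(- \frac{\sqrt{7}}{4508}\right) = 4850 \left(- \frac{\sqrt{7}}{4508}\right) = - \frac{2425 \sqrt{7}}{2254}$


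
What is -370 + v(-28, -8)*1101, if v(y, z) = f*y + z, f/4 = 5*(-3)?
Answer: 1840502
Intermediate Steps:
f = -60 (f = 4*(5*(-3)) = 4*(-15) = -60)
v(y, z) = z - 60*y (v(y, z) = -60*y + z = z - 60*y)
-370 + v(-28, -8)*1101 = -370 + (-8 - 60*(-28))*1101 = -370 + (-8 + 1680)*1101 = -370 + 1672*1101 = -370 + 1840872 = 1840502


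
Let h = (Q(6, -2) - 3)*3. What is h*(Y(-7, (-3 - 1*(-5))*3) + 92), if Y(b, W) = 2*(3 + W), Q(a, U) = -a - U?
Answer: -2310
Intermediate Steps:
Q(a, U) = -U - a
h = -21 (h = ((-1*(-2) - 1*6) - 3)*3 = ((2 - 6) - 3)*3 = (-4 - 3)*3 = -7*3 = -21)
Y(b, W) = 6 + 2*W
h*(Y(-7, (-3 - 1*(-5))*3) + 92) = -21*((6 + 2*((-3 - 1*(-5))*3)) + 92) = -21*((6 + 2*((-3 + 5)*3)) + 92) = -21*((6 + 2*(2*3)) + 92) = -21*((6 + 2*6) + 92) = -21*((6 + 12) + 92) = -21*(18 + 92) = -21*110 = -2310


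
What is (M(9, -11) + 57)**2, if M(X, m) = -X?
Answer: 2304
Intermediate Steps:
(M(9, -11) + 57)**2 = (-1*9 + 57)**2 = (-9 + 57)**2 = 48**2 = 2304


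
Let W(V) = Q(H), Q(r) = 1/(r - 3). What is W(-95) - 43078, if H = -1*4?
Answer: -301547/7 ≈ -43078.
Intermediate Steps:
H = -4
Q(r) = 1/(-3 + r)
W(V) = -1/7 (W(V) = 1/(-3 - 4) = 1/(-7) = -1/7)
W(-95) - 43078 = -1/7 - 43078 = -301547/7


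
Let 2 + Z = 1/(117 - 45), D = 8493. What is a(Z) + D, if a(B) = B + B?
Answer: 305605/36 ≈ 8489.0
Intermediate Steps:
Z = -143/72 (Z = -2 + 1/(117 - 45) = -2 + 1/72 = -143/72 ≈ -1.9861)
a(B) = 2*B
a(Z) + D = 2*(-143/72) + 8493 = -143/36 + 8493 = 305605/36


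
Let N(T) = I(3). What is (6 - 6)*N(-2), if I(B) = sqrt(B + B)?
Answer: 0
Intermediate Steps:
I(B) = sqrt(2)*sqrt(B) (I(B) = sqrt(2*B) = sqrt(2)*sqrt(B))
N(T) = sqrt(6) (N(T) = sqrt(2)*sqrt(3) = sqrt(6))
(6 - 6)*N(-2) = (6 - 6)*sqrt(6) = 0*sqrt(6) = 0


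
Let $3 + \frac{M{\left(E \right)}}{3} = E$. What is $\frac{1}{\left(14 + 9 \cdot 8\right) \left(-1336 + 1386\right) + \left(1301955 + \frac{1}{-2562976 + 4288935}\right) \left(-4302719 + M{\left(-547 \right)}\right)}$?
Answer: $- \frac{1725959}{9672437748346053474} \approx -1.7844 \cdot 10^{-13}$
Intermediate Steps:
$M{\left(E \right)} = -9 + 3 E$
$\frac{1}{\left(14 + 9 \cdot 8\right) \left(-1336 + 1386\right) + \left(1301955 + \frac{1}{-2562976 + 4288935}\right) \left(-4302719 + M{\left(-547 \right)}\right)} = \frac{1}{\left(14 + 9 \cdot 8\right) \left(-1336 + 1386\right) + \left(1301955 + \frac{1}{-2562976 + 4288935}\right) \left(-4302719 + \left(-9 + 3 \left(-547\right)\right)\right)} = \frac{1}{\left(14 + 72\right) 50 + \left(1301955 + \frac{1}{1725959}\right) \left(-4302719 - 1650\right)} = \frac{1}{86 \cdot 50 + \left(1301955 + \frac{1}{1725959}\right) \left(-4302719 - 1650\right)} = \frac{1}{4300 + \frac{2247120949846}{1725959} \left(-4304369\right)} = \frac{1}{4300 - \frac{9672437755767677174}{1725959}} = \frac{1}{- \frac{9672437748346053474}{1725959}} = - \frac{1725959}{9672437748346053474}$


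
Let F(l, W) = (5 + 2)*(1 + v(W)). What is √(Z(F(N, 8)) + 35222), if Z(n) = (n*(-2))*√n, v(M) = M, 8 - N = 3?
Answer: √(35222 - 378*√7) ≈ 184.99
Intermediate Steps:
N = 5 (N = 8 - 1*3 = 8 - 3 = 5)
F(l, W) = 7 + 7*W (F(l, W) = (5 + 2)*(1 + W) = 7*(1 + W) = 7 + 7*W)
Z(n) = -2*n^(3/2) (Z(n) = (-2*n)*√n = -2*n^(3/2))
√(Z(F(N, 8)) + 35222) = √(-2*(7 + 7*8)^(3/2) + 35222) = √(-2*(7 + 56)^(3/2) + 35222) = √(-378*√7 + 35222) = √(35222 - 378*√7)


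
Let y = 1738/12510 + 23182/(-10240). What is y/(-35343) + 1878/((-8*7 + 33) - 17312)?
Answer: -12139956671743/112120876200960 ≈ -0.10828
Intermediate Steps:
y = -2722097/1281024 (y = 1738*(1/12510) + 23182*(-1/10240) = 869/6255 - 11591/5120 = -2722097/1281024 ≈ -2.1249)
y/(-35343) + 1878/((-8*7 + 33) - 17312) = -2722097/1281024/(-35343) + 1878/((-8*7 + 33) - 17312) = -2722097/1281024*(-1/35343) + 1878/((-56 + 33) - 17312) = 388871/6467890176 + 1878/(-23 - 17312) = 388871/6467890176 + 1878/(-17335) = 388871/6467890176 + 1878*(-1/17335) = 388871/6467890176 - 1878/17335 = -12139956671743/112120876200960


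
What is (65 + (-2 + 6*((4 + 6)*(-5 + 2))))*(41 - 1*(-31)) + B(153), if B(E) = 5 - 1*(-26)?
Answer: -8393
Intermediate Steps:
B(E) = 31 (B(E) = 5 + 26 = 31)
(65 + (-2 + 6*((4 + 6)*(-5 + 2))))*(41 - 1*(-31)) + B(153) = (65 + (-2 + 6*((4 + 6)*(-5 + 2))))*(41 - 1*(-31)) + 31 = (65 + (-2 + 6*(10*(-3))))*(41 + 31) + 31 = (65 + (-2 + 6*(-30)))*72 + 31 = (65 + (-2 - 180))*72 + 31 = (65 - 182)*72 + 31 = -117*72 + 31 = -8424 + 31 = -8393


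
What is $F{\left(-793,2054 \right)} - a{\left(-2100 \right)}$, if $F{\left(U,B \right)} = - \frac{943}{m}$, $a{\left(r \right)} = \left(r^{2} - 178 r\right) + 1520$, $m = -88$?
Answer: $- \frac{421107217}{88} \approx -4.7853 \cdot 10^{6}$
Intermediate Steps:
$a{\left(r \right)} = 1520 + r^{2} - 178 r$
$F{\left(U,B \right)} = \frac{943}{88}$ ($F{\left(U,B \right)} = - \frac{943}{-88} = \left(-943\right) \left(- \frac{1}{88}\right) = \frac{943}{88}$)
$F{\left(-793,2054 \right)} - a{\left(-2100 \right)} = \frac{943}{88} - \left(1520 + \left(-2100\right)^{2} - -373800\right) = \frac{943}{88} - \left(1520 + 4410000 + 373800\right) = \frac{943}{88} - 4785320 = - \frac{421107217}{88}$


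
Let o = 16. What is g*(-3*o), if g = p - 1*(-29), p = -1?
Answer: -1344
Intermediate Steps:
g = 28 (g = -1 - 1*(-29) = -1 + 29 = 28)
g*(-3*o) = 28*(-3*16) = 28*(-48) = -1344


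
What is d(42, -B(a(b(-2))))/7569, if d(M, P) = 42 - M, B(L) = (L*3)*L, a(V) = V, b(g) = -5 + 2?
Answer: 0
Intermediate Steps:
b(g) = -3
B(L) = 3*L**2 (B(L) = (3*L)*L = 3*L**2)
d(42, -B(a(b(-2))))/7569 = (42 - 1*42)/7569 = (42 - 42)*(1/7569) = 0*(1/7569) = 0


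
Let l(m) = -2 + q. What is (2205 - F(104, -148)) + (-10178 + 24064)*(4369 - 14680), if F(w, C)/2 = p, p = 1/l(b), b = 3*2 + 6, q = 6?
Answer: -286352683/2 ≈ -1.4318e+8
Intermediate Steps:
b = 12 (b = 6 + 6 = 12)
l(m) = 4 (l(m) = -2 + 6 = 4)
p = ¼ (p = 1/4 = ¼ ≈ 0.25000)
F(w, C) = ½ (F(w, C) = 2*(¼) = ½)
(2205 - F(104, -148)) + (-10178 + 24064)*(4369 - 14680) = (2205 - 1*½) + (-10178 + 24064)*(4369 - 14680) = (2205 - ½) + 13886*(-10311) = 4409/2 - 143178546 = -286352683/2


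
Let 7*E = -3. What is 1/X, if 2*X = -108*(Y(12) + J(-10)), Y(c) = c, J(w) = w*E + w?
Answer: -7/2376 ≈ -0.0029461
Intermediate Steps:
E = -3/7 (E = (⅐)*(-3) = -3/7 ≈ -0.42857)
J(w) = 4*w/7 (J(w) = w*(-3/7) + w = -3*w/7 + w = 4*w/7)
X = -2376/7 (X = (-108*(12 + (4/7)*(-10)))/2 = (-108*(12 - 40/7))/2 = (-108*44/7)/2 = (½)*(-4752/7) = -2376/7 ≈ -339.43)
1/X = 1/(-2376/7) = -7/2376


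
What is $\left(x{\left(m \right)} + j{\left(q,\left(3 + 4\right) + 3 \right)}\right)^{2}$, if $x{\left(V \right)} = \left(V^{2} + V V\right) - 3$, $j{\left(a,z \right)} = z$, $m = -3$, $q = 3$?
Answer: $625$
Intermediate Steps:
$x{\left(V \right)} = -3 + 2 V^{2}$ ($x{\left(V \right)} = \left(V^{2} + V^{2}\right) - 3 = 2 V^{2} - 3 = -3 + 2 V^{2}$)
$\left(x{\left(m \right)} + j{\left(q,\left(3 + 4\right) + 3 \right)}\right)^{2} = \left(\left(-3 + 2 \left(-3\right)^{2}\right) + \left(\left(3 + 4\right) + 3\right)\right)^{2} = \left(\left(-3 + 2 \cdot 9\right) + \left(7 + 3\right)\right)^{2} = \left(\left(-3 + 18\right) + 10\right)^{2} = \left(15 + 10\right)^{2} = 25^{2} = 625$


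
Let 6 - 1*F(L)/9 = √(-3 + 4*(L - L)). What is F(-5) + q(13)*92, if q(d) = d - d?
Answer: 54 - 9*I*√3 ≈ 54.0 - 15.588*I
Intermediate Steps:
F(L) = 54 - 9*I*√3 (F(L) = 54 - 9*√(-3 + 4*(L - L)) = 54 - 9*√(-3 + 4*0) = 54 - 9*√(-3 + 0) = 54 - 9*I*√3)
q(d) = 0
F(-5) + q(13)*92 = (54 - 9*I*√3) + 0*92 = (54 - 9*I*√3) + 0 = 54 - 9*I*√3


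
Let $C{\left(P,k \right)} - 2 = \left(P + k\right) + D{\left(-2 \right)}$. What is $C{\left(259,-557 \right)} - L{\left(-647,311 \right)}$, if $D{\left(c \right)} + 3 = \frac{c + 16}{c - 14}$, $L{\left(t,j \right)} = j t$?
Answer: $\frac{1607337}{8} \approx 2.0092 \cdot 10^{5}$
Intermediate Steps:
$D{\left(c \right)} = -3 + \frac{16 + c}{-14 + c}$ ($D{\left(c \right)} = -3 + \frac{c + 16}{c - 14} = -3 + \frac{16 + c}{-14 + c}$)
$C{\left(P,k \right)} = - \frac{15}{8} + P + k$ ($C{\left(P,k \right)} = 2 + \left(\left(P + k\right) + \frac{2 \left(29 - -2\right)}{-14 - 2}\right) = 2 + \left(\left(P + k\right) + \frac{2 \left(29 + 2\right)}{-16}\right) = 2 + \left(\left(P + k\right) + 2 \left(- \frac{1}{16}\right) 31\right) = 2 - \left(\frac{31}{8} - P - k\right) = 2 + \left(- \frac{31}{8} + P + k\right) = - \frac{15}{8} + P + k$)
$C{\left(259,-557 \right)} - L{\left(-647,311 \right)} = \left(- \frac{15}{8} + 259 - 557\right) - 311 \left(-647\right) = - \frac{2399}{8} - -201217 = - \frac{2399}{8} + 201217 = \frac{1607337}{8}$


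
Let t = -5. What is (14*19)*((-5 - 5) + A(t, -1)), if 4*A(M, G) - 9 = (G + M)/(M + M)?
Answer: -10108/5 ≈ -2021.6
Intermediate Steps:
A(M, G) = 9/4 + (G + M)/(8*M) (A(M, G) = 9/4 + ((G + M)/(M + M))/4 = 9/4 + ((G + M)/((2*M)))/4 = 9/4 + ((G + M)*(1/(2*M)))/4 = 9/4 + ((G + M)/(2*M))/4 = 9/4 + (G + M)/(8*M))
(14*19)*((-5 - 5) + A(t, -1)) = (14*19)*((-5 - 5) + (⅛)*(-1 + 19*(-5))/(-5)) = 266*(-10 + (⅛)*(-⅕)*(-1 - 95)) = 266*(-10 + (⅛)*(-⅕)*(-96)) = 266*(-10 + 12/5) = 266*(-38/5) = -10108/5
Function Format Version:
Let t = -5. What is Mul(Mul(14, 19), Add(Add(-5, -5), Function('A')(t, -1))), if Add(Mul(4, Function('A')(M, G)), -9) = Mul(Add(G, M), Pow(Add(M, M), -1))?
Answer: Rational(-10108, 5) ≈ -2021.6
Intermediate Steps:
Function('A')(M, G) = Add(Rational(9, 4), Mul(Rational(1, 8), Pow(M, -1), Add(G, M))) (Function('A')(M, G) = Add(Rational(9, 4), Mul(Rational(1, 4), Mul(Add(G, M), Pow(Add(M, M), -1)))) = Add(Rational(9, 4), Mul(Rational(1, 4), Mul(Add(G, M), Pow(Mul(2, M), -1)))) = Add(Rational(9, 4), Mul(Rational(1, 4), Mul(Add(G, M), Mul(Rational(1, 2), Pow(M, -1))))) = Add(Rational(9, 4), Mul(Rational(1, 4), Mul(Rational(1, 2), Pow(M, -1), Add(G, M)))) = Add(Rational(9, 4), Mul(Rational(1, 8), Pow(M, -1), Add(G, M))))
Mul(Mul(14, 19), Add(Add(-5, -5), Function('A')(t, -1))) = Mul(Mul(14, 19), Add(Add(-5, -5), Mul(Rational(1, 8), Pow(-5, -1), Add(-1, Mul(19, -5))))) = Mul(266, Add(-10, Mul(Rational(1, 8), Rational(-1, 5), Add(-1, -95)))) = Mul(266, Add(-10, Mul(Rational(1, 8), Rational(-1, 5), -96))) = Mul(266, Add(-10, Rational(12, 5))) = Mul(266, Rational(-38, 5)) = Rational(-10108, 5)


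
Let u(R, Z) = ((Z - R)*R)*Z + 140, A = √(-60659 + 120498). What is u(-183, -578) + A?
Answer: -41780590 + √59839 ≈ -4.1780e+7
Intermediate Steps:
A = √59839 ≈ 244.62
u(R, Z) = 140 + R*Z*(Z - R) (u(R, Z) = (R*(Z - R))*Z + 140 = R*Z*(Z - R) + 140 = 140 + R*Z*(Z - R))
u(-183, -578) + A = (140 - 183*(-578)² - 1*(-578)*(-183)²) + √59839 = (140 - 183*334084 - 1*(-578)*33489) + √59839 = (140 - 61137372 + 19356642) + √59839 = -41780590 + √59839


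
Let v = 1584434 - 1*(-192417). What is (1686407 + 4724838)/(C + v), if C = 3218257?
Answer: 6411245/4995108 ≈ 1.2835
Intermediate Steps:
v = 1776851 (v = 1584434 + 192417 = 1776851)
(1686407 + 4724838)/(C + v) = (1686407 + 4724838)/(3218257 + 1776851) = 6411245/4995108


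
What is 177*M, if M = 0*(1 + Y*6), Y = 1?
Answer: 0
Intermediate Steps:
M = 0 (M = 0*(1 + 1*6) = 0*(1 + 6) = 0*7 = 0)
177*M = 177*0 = 0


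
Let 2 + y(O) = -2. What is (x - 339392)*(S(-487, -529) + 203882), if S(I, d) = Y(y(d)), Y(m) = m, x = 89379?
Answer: -50972150414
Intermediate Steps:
y(O) = -4 (y(O) = -2 - 2 = -4)
S(I, d) = -4
(x - 339392)*(S(-487, -529) + 203882) = (89379 - 339392)*(-4 + 203882) = -250013*203878 = -50972150414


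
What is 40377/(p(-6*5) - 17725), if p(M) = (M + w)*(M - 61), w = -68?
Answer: -40377/8807 ≈ -4.5846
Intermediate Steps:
p(M) = (-68 + M)*(-61 + M) (p(M) = (M - 68)*(M - 61) = (-68 + M)*(-61 + M))
40377/(p(-6*5) - 17725) = 40377/((4148 + (-6*5)² - (-774)*5) - 17725) = 40377/((4148 + (-30)² - 129*(-30)) - 17725) = 40377/((4148 + 900 + 3870) - 17725) = 40377/(8918 - 17725) = 40377/(-8807) = 40377*(-1/8807) = -40377/8807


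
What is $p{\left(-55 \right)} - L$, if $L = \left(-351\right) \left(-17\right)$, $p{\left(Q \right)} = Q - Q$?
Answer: $-5967$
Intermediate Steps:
$p{\left(Q \right)} = 0$
$L = 5967$
$p{\left(-55 \right)} - L = 0 - 5967 = -5967$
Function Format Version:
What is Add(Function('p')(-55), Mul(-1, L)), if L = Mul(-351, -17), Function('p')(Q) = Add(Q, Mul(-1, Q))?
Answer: -5967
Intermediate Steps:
Function('p')(Q) = 0
L = 5967
Add(Function('p')(-55), Mul(-1, L)) = Add(0, Mul(-1, 5967)) = Add(0, -5967) = -5967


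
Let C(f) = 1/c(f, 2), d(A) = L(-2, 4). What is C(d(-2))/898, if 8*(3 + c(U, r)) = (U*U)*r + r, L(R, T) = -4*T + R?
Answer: 2/140537 ≈ 1.4231e-5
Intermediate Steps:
L(R, T) = R - 4*T
d(A) = -18 (d(A) = -2 - 4*4 = -2 - 16 = -18)
c(U, r) = -3 + r/8 + r*U²/8 (c(U, r) = -3 + ((U*U)*r + r)/8 = -3 + (U²*r + r)/8 = -3 + (r*U² + r)/8 = -3 + (r + r*U²)/8 = -3 + (r/8 + r*U²/8) = -3 + r/8 + r*U²/8)
C(f) = 1/(-11/4 + f²/4) (C(f) = 1/(-3 + (⅛)*2 + (⅛)*2*f²) = 1/(-3 + ¼ + f²/4) = 1/(-11/4 + f²/4))
C(d(-2))/898 = (4/(-11 + (-18)²))/898 = (4/(-11 + 324))*(1/898) = (4/313)*(1/898) = 2/140537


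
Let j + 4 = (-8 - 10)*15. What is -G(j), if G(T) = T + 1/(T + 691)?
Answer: 114257/417 ≈ 274.00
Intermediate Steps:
j = -274 (j = -4 + (-8 - 10)*15 = -4 - 18*15 = -4 - 270 = -274)
G(T) = T + 1/(691 + T)
-G(j) = -(1 + (-274)**2 + 691*(-274))/(691 - 274) = -(1 + 75076 - 189334)/417 = -(-114257)/417 = -1*(-114257/417) = 114257/417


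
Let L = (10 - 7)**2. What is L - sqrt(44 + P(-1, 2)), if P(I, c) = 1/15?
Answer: 9 - sqrt(9915)/15 ≈ 2.3617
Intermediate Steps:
P(I, c) = 1/15
L = 9 (L = 3**2 = 9)
L - sqrt(44 + P(-1, 2)) = 9 - sqrt(44 + 1/15) = 9 - sqrt(661/15) = 9 - sqrt(9915)/15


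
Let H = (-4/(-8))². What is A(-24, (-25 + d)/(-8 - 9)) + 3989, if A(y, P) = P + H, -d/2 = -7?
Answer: 271313/68 ≈ 3989.9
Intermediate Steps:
d = 14 (d = -2*(-7) = 14)
H = ¼ (H = (-4*(-⅛))² = (½)² = ¼ ≈ 0.25000)
A(y, P) = ¼ + P (A(y, P) = P + ¼ = ¼ + P)
A(-24, (-25 + d)/(-8 - 9)) + 3989 = (¼ + (-25 + 14)/(-8 - 9)) + 3989 = (¼ - 11/(-17)) + 3989 = (¼ - 11*(-1/17)) + 3989 = (¼ + 11/17) + 3989 = 61/68 + 3989 = 271313/68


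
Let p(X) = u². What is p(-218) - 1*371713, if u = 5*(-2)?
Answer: -371613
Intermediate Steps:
u = -10
p(X) = 100 (p(X) = (-10)² = 100)
p(-218) - 1*371713 = 100 - 1*371713 = 100 - 371713 = -371613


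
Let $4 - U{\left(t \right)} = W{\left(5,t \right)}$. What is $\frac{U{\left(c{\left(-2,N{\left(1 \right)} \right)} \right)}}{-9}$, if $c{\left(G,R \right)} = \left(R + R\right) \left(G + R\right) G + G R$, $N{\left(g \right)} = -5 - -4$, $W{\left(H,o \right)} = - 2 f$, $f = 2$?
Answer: $- \frac{8}{9} \approx -0.88889$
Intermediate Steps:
$W{\left(H,o \right)} = -4$ ($W{\left(H,o \right)} = \left(-2\right) 2 = -4$)
$N{\left(g \right)} = -1$ ($N{\left(g \right)} = -5 + 4 = -1$)
$c{\left(G,R \right)} = G R + 2 G R \left(G + R\right)$ ($c{\left(G,R \right)} = 2 R \left(G + R\right) G + G R = 2 G R \left(G + R\right) + G R = G R + 2 G R \left(G + R\right)$)
$U{\left(t \right)} = 8$ ($U{\left(t \right)} = 4 - -4 = 4 + 4 = 8$)
$\frac{U{\left(c{\left(-2,N{\left(1 \right)} \right)} \right)}}{-9} = \frac{8}{-9} = 8 \left(- \frac{1}{9}\right) = - \frac{8}{9}$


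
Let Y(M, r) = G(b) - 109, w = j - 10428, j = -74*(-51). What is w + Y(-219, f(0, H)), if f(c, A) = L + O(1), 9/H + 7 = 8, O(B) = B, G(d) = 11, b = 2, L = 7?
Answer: -6752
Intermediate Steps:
j = 3774
H = 9 (H = 9/(-7 + 8) = 9/1 = 9*1 = 9)
w = -6654 (w = 3774 - 10428 = -6654)
f(c, A) = 8 (f(c, A) = 7 + 1 = 8)
Y(M, r) = -98 (Y(M, r) = 11 - 109 = -98)
w + Y(-219, f(0, H)) = -6654 - 98 = -6752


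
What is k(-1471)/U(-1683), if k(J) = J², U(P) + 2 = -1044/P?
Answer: -404638267/258 ≈ -1.5684e+6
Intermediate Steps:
U(P) = -2 - 1044/P
k(-1471)/U(-1683) = (-1471)²/(-2 - 1044/(-1683)) = 2163841/(-2 - 1044*(-1/1683)) = 2163841/(-2 + 116/187) = 2163841/(-258/187) = 2163841*(-187/258) = -404638267/258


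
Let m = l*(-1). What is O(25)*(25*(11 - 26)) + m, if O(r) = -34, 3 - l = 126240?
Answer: 138987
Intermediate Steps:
l = -126237 (l = 3 - 1*126240 = 3 - 126240 = -126237)
m = 126237 (m = -126237*(-1) = 126237)
O(25)*(25*(11 - 26)) + m = -850*(11 - 26) + 126237 = -850*(-15) + 126237 = -34*(-375) + 126237 = 12750 + 126237 = 138987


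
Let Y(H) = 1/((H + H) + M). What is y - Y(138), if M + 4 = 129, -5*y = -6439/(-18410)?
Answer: -2674089/36912050 ≈ -0.072445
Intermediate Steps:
y = -6439/92050 (y = -(-6439)/(5*(-18410)) = -(-6439)*(-1)/(5*18410) = -1/5*6439/18410 = -6439/92050 ≈ -0.069951)
M = 125 (M = -4 + 129 = 125)
Y(H) = 1/(125 + 2*H) (Y(H) = 1/((H + H) + 125) = 1/(2*H + 125) = 1/(125 + 2*H))
y - Y(138) = -6439/92050 - 1/(125 + 2*138) = -6439/92050 - 1/(125 + 276) = -6439/92050 - 1/401 = -2674089/36912050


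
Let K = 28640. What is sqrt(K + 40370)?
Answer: sqrt(69010) ≈ 262.70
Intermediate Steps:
sqrt(K + 40370) = sqrt(28640 + 40370) = sqrt(69010)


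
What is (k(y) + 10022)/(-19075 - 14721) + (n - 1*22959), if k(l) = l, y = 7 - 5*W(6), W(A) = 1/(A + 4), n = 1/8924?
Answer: -3462210318437/150797752 ≈ -22959.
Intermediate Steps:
n = 1/8924 ≈ 0.00011206
W(A) = 1/(4 + A)
y = 13/2 (y = 7 - 5/(4 + 6) = 7 - 5/10 = 7 - 5*1/10 = 7 - 1/2 = 13/2 ≈ 6.5000)
(k(y) + 10022)/(-19075 - 14721) + (n - 1*22959) = (13/2 + 10022)/(-19075 - 14721) + (1/8924 - 1*22959) = (20057/2)/(-33796) + (1/8924 - 22959) = (20057/2)*(-1/33796) - 204886115/8924 = -20057/67592 - 204886115/8924 = -3462210318437/150797752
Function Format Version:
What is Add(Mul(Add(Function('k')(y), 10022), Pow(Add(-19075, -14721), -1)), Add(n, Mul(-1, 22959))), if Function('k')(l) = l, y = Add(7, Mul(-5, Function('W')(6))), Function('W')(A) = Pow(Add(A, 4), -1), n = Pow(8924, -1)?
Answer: Rational(-3462210318437, 150797752) ≈ -22959.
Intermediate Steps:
n = Rational(1, 8924) ≈ 0.00011206
Function('W')(A) = Pow(Add(4, A), -1)
y = Rational(13, 2) (y = Add(7, Mul(-5, Pow(Add(4, 6), -1))) = Add(7, Mul(-5, Pow(10, -1))) = Add(7, Mul(-5, Rational(1, 10))) = Add(7, Rational(-1, 2)) = Rational(13, 2) ≈ 6.5000)
Add(Mul(Add(Function('k')(y), 10022), Pow(Add(-19075, -14721), -1)), Add(n, Mul(-1, 22959))) = Add(Mul(Add(Rational(13, 2), 10022), Pow(Add(-19075, -14721), -1)), Add(Rational(1, 8924), Mul(-1, 22959))) = Add(Mul(Rational(20057, 2), Pow(-33796, -1)), Add(Rational(1, 8924), -22959)) = Add(Mul(Rational(20057, 2), Rational(-1, 33796)), Rational(-204886115, 8924)) = Add(Rational(-20057, 67592), Rational(-204886115, 8924)) = Rational(-3462210318437, 150797752)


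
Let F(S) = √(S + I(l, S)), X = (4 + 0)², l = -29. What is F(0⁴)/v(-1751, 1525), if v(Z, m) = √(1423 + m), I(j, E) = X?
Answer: 2*√737/737 ≈ 0.073671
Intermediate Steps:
X = 16 (X = 4² = 16)
I(j, E) = 16
F(S) = √(16 + S) (F(S) = √(S + 16) = √(16 + S))
F(0⁴)/v(-1751, 1525) = √(16 + 0⁴)/(√(1423 + 1525)) = √(16 + 0)/(√2948) = √16/((2*√737)) = 4*(√737/1474) = 2*√737/737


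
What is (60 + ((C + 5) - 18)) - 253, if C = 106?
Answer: -100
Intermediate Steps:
(60 + ((C + 5) - 18)) - 253 = (60 + ((106 + 5) - 18)) - 253 = (60 + (111 - 18)) - 253 = (60 + 93) - 253 = 153 - 253 = -100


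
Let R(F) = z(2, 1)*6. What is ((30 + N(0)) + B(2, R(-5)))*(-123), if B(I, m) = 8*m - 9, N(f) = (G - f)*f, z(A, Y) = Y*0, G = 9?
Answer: -2583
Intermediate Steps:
z(A, Y) = 0
R(F) = 0 (R(F) = 0*6 = 0)
N(f) = f*(9 - f) (N(f) = (9 - f)*f = f*(9 - f))
B(I, m) = -9 + 8*m
((30 + N(0)) + B(2, R(-5)))*(-123) = ((30 + 0*(9 - 1*0)) + (-9 + 8*0))*(-123) = ((30 + 0*(9 + 0)) + (-9 + 0))*(-123) = ((30 + 0*9) - 9)*(-123) = ((30 + 0) - 9)*(-123) = (30 - 9)*(-123) = 21*(-123) = -2583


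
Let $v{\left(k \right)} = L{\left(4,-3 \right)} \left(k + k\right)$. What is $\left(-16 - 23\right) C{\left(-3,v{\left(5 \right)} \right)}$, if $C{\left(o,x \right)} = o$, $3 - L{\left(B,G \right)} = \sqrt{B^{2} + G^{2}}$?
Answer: $117$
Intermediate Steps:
$L{\left(B,G \right)} = 3 - \sqrt{B^{2} + G^{2}}$
$v{\left(k \right)} = - 4 k$ ($v{\left(k \right)} = \left(3 - \sqrt{4^{2} + \left(-3\right)^{2}}\right) \left(k + k\right) = \left(3 - \sqrt{16 + 9}\right) 2 k = \left(3 - \sqrt{25}\right) 2 k = \left(3 - 5\right) 2 k = - 2 \cdot 2 k = - 4 k$)
$\left(-16 - 23\right) C{\left(-3,v{\left(5 \right)} \right)} = \left(-16 - 23\right) \left(-3\right) = \left(-39\right) \left(-3\right) = 117$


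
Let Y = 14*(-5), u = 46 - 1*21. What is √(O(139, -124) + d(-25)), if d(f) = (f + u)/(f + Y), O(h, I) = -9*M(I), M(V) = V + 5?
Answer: 3*√119 ≈ 32.726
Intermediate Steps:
u = 25 (u = 46 - 21 = 25)
M(V) = 5 + V
Y = -70
O(h, I) = -45 - 9*I (O(h, I) = -9*(5 + I) = -45 - 9*I)
d(f) = (25 + f)/(-70 + f) (d(f) = (f + 25)/(f - 70) = (25 + f)/(-70 + f))
√(O(139, -124) + d(-25)) = √((-45 - 9*(-124)) + (25 - 25)/(-70 - 25)) = √((-45 + 1116) + 0/(-95)) = √(1071 - 1/95*0) = √(1071 + 0) = √1071 = 3*√119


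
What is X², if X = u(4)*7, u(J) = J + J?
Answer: 3136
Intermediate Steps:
u(J) = 2*J
X = 56 (X = (2*4)*7 = 8*7 = 56)
X² = 56² = 3136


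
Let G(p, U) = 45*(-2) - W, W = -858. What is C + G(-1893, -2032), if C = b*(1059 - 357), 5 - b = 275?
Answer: -188772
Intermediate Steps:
b = -270 (b = 5 - 1*275 = 5 - 275 = -270)
G(p, U) = 768 (G(p, U) = 45*(-2) - 1*(-858) = -90 + 858 = 768)
C = -189540 (C = -270*(1059 - 357) = -270*702 = -189540)
C + G(-1893, -2032) = -189540 + 768 = -188772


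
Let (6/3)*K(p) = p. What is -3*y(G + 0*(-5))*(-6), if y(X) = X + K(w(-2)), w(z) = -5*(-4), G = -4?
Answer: 108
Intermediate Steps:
w(z) = 20
K(p) = p/2
y(X) = 10 + X (y(X) = X + (½)*20 = X + 10 = 10 + X)
-3*y(G + 0*(-5))*(-6) = -3*(10 + (-4 + 0*(-5)))*(-6) = -3*(10 + (-4 + 0))*(-6) = -3*(10 - 4)*(-6) = -3*6*(-6) = -18*(-6) = 108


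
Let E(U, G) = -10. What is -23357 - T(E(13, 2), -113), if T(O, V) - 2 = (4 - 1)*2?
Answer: -23365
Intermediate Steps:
T(O, V) = 8 (T(O, V) = 2 + (4 - 1)*2 = 2 + 3*2 = 2 + 6 = 8)
-23357 - T(E(13, 2), -113) = -23357 - 1*8 = -23357 - 8 = -23365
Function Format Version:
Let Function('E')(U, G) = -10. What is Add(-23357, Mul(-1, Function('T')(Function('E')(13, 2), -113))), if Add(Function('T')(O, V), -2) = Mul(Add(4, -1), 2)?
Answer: -23365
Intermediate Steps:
Function('T')(O, V) = 8 (Function('T')(O, V) = Add(2, Mul(Add(4, -1), 2)) = Add(2, Mul(3, 2)) = Add(2, 6) = 8)
Add(-23357, Mul(-1, Function('T')(Function('E')(13, 2), -113))) = Add(-23357, Mul(-1, 8)) = Add(-23357, -8) = -23365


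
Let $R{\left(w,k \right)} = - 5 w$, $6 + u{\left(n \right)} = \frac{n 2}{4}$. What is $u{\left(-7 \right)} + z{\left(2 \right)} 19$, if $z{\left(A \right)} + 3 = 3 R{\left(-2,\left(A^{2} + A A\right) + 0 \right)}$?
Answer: $\frac{1007}{2} \approx 503.5$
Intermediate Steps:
$u{\left(n \right)} = -6 + \frac{n}{2}$ ($u{\left(n \right)} = -6 + \frac{n 2}{4} = -6 + 2 n \frac{1}{4} = -6 + \frac{n}{2}$)
$z{\left(A \right)} = 27$ ($z{\left(A \right)} = -3 + 3 \left(\left(-5\right) \left(-2\right)\right) = -3 + 3 \cdot 10 = -3 + 30 = 27$)
$u{\left(-7 \right)} + z{\left(2 \right)} 19 = \left(-6 + \frac{1}{2} \left(-7\right)\right) + 27 \cdot 19 = \left(-6 - \frac{7}{2}\right) + 513 = - \frac{19}{2} + 513 = \frac{1007}{2}$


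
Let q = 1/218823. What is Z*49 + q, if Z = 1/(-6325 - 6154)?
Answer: -10709848/2730692217 ≈ -0.0039220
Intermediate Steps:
Z = -1/12479 (Z = 1/(-12479) = -1/12479 ≈ -8.0135e-5)
q = 1/218823 ≈ 4.5699e-6
Z*49 + q = -1/12479*49 + 1/218823 = -49/12479 + 1/218823 = -10709848/2730692217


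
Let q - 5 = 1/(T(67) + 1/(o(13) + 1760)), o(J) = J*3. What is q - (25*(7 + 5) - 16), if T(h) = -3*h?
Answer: -100887641/361598 ≈ -279.00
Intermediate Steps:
o(J) = 3*J
q = 1806191/361598 (q = 5 + 1/(-3*67 + 1/(3*13 + 1760)) = 5 + 1/(-201 + 1/(39 + 1760)) = 5 + 1/(-201 + 1/1799) = 5 + 1/(-361598/1799) = 5 - 1799/361598 = 1806191/361598 ≈ 4.9950)
q - (25*(7 + 5) - 16) = 1806191/361598 - (25*(7 + 5) - 16) = 1806191/361598 - (25*12 - 16) = 1806191/361598 - (300 - 16) = 1806191/361598 - 1*284 = 1806191/361598 - 284 = -100887641/361598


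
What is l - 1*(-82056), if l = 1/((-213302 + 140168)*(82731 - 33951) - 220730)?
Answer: 292750965545999/3567697250 ≈ 82056.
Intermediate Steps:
l = -1/3567697250 (l = 1/(-73134*48780 - 220730) = 1/(-3567476520 - 220730) = 1/(-3567697250) = -1/3567697250 ≈ -2.8029e-10)
l - 1*(-82056) = -1/3567697250 - 1*(-82056) = -1/3567697250 + 82056 = 292750965545999/3567697250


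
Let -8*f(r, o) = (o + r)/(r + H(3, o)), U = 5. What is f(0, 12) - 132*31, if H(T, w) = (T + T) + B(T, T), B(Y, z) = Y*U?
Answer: -57289/14 ≈ -4092.1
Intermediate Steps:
B(Y, z) = 5*Y (B(Y, z) = Y*5 = 5*Y)
H(T, w) = 7*T (H(T, w) = (T + T) + 5*T = 2*T + 5*T = 7*T)
f(r, o) = -(o + r)/(8*(21 + r)) (f(r, o) = -(o + r)/(8*(r + 7*3)) = -(o + r)/(8*(r + 21)) = -(o + r)/(8*(21 + r)))
f(0, 12) - 132*31 = (-1*12 - 1*0)/(8*(21 + 0)) - 132*31 = (⅛)*(-12 + 0)/21 - 4092 = (⅛)*(1/21)*(-12) - 4092 = -1/14 - 4092 = -57289/14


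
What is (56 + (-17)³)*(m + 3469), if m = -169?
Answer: -16028100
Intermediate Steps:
(56 + (-17)³)*(m + 3469) = (56 + (-17)³)*(-169 + 3469) = (56 - 4913)*3300 = -4857*3300 = -16028100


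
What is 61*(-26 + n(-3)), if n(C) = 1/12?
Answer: -18971/12 ≈ -1580.9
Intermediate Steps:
n(C) = 1/12
61*(-26 + n(-3)) = 61*(-26 + 1/12) = 61*(-311/12) = -18971/12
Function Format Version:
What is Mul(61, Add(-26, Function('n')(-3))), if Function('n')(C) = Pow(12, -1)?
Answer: Rational(-18971, 12) ≈ -1580.9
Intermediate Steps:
Function('n')(C) = Rational(1, 12)
Mul(61, Add(-26, Function('n')(-3))) = Mul(61, Add(-26, Rational(1, 12))) = Mul(61, Rational(-311, 12)) = Rational(-18971, 12)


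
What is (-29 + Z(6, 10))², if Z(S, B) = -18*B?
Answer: 43681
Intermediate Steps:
(-29 + Z(6, 10))² = (-29 - 18*10)² = (-29 - 180)² = (-209)² = 43681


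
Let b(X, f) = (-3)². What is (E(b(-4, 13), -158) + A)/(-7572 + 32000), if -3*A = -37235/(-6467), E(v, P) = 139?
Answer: 664876/118481907 ≈ 0.0056116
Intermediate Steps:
b(X, f) = 9
A = -37235/19401 (A = -(-37235)/(3*(-6467)) = -(-37235)*(-1)/(3*6467) = -⅓*37235/6467 = -37235/19401 ≈ -1.9192)
(E(b(-4, 13), -158) + A)/(-7572 + 32000) = (139 - 37235/19401)/(-7572 + 32000) = (2659504/19401)/24428 = (2659504/19401)*(1/24428) = 664876/118481907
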